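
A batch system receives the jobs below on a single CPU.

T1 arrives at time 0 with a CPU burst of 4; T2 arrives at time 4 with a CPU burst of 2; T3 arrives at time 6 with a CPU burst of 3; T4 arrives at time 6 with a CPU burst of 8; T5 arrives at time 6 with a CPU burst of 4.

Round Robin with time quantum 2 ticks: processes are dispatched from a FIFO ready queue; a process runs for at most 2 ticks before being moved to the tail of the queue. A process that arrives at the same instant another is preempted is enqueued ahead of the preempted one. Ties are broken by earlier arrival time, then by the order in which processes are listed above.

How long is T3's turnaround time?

Gantt: | T1 0-4 | T2 4-6 | T3 6-8 | T4 8-10 | T5 10-12 | T3 12-13 | T4 13-15 | T5 15-17 | T4 17-21 |
Completion: T1=4  T2=6  T3=13  T4=21  T5=17
Turnaround(T3) = completion − arrival = 13 − 6 = 7

7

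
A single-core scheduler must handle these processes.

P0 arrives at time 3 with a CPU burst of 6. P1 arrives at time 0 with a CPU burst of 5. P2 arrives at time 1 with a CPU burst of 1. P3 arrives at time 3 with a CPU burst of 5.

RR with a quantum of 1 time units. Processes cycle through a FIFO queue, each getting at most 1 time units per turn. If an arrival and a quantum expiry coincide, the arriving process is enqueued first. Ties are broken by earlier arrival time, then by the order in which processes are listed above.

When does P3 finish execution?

16

Schedule: | P1 0-1 | P2 1-2 | P1 2-3 | P0 3-4 | P3 4-5 | P1 5-6 | P0 6-7 | P3 7-8 | P1 8-9 | P0 9-10 | P3 10-11 | P1 11-12 | P0 12-13 | P3 13-14 | P0 14-15 | P3 15-16 | P0 16-17 |
Completion: P0=17  P1=12  P2=2  P3=16
Turnaround (C−A): P0=14  P1=12  P2=1  P3=13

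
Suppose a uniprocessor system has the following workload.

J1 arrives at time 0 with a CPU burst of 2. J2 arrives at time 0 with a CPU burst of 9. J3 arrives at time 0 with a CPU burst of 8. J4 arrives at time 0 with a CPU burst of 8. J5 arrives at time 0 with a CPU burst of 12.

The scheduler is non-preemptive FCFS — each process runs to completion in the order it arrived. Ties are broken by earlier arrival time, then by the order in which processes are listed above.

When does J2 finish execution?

11

Gantt: | J1 0-2 | J2 2-11 | J3 11-19 | J4 19-27 | J5 27-39 |
Completion: J1=2  J2=11  J3=19  J4=27  J5=39
Turnaround (C−A): J1=2  J2=11  J3=19  J4=27  J5=39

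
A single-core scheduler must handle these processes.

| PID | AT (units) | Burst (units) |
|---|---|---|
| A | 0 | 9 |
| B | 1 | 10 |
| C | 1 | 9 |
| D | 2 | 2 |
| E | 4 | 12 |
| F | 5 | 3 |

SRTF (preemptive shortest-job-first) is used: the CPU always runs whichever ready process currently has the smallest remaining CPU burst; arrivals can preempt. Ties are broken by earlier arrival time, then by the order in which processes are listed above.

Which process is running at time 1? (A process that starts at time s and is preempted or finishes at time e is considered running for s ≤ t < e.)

A

Timeline: | A 0-2 | D 2-4 | A 4-5 | F 5-8 | A 8-14 | C 14-23 | B 23-33 | E 33-45 |
Completion: A=14  B=33  C=23  D=4  E=45  F=8
Turnaround (C−A): A=14  B=32  C=22  D=2  E=41  F=3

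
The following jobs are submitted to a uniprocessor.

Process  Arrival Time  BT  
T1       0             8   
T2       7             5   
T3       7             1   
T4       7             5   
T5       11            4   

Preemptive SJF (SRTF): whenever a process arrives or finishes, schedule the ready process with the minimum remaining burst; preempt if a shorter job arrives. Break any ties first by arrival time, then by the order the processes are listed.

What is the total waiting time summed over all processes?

Gantt: | T1 0-8 | T3 8-9 | T2 9-14 | T5 14-18 | T4 18-23 |
Completion: T1=8  T2=14  T3=9  T4=23  T5=18
Turnaround (C−A): T1=8  T2=7  T3=2  T4=16  T5=7
Waiting = turnaround − burst: T1=0, T2=2, T3=1, T4=11, T5=3
Total waiting = 0 + 2 + 1 + 11 + 3 = 17

17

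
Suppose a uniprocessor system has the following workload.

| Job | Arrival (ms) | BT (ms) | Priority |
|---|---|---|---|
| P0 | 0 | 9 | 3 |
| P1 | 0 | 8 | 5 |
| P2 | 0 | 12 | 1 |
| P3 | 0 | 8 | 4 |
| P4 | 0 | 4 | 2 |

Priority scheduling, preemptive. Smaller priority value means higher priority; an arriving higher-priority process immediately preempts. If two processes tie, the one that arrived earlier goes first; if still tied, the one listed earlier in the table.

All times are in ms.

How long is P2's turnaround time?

12

Timeline: | P2 0-12 | P4 12-16 | P0 16-25 | P3 25-33 | P1 33-41 |
Completion: P0=25  P1=41  P2=12  P3=33  P4=16
Turnaround (C−A): P0=25  P1=41  P2=12  P3=33  P4=16
Turnaround(P2) = completion − arrival = 12 − 0 = 12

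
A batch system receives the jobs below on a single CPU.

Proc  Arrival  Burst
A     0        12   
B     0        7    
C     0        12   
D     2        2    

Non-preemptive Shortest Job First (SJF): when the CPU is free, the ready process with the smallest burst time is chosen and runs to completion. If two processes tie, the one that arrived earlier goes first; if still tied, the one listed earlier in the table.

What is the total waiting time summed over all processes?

Schedule: | B 0-7 | D 7-9 | A 9-21 | C 21-33 |
Completion: A=21  B=7  C=33  D=9
Waiting = turnaround − burst: A=9, B=0, C=21, D=5
Total waiting = 9 + 0 + 21 + 5 = 35

35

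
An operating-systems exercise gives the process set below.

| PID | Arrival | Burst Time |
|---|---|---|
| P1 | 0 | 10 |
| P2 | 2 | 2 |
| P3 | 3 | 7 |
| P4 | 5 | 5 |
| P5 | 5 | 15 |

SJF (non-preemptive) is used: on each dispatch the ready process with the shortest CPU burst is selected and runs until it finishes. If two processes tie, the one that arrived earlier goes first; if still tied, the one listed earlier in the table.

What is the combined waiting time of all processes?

48

Schedule: | P1 0-10 | P2 10-12 | P4 12-17 | P3 17-24 | P5 24-39 |
Completion: P1=10  P2=12  P3=24  P4=17  P5=39
Turnaround (C−A): P1=10  P2=10  P3=21  P4=12  P5=34
Waiting = turnaround − burst: P1=0, P2=8, P3=14, P4=7, P5=19
Total waiting = 0 + 8 + 14 + 7 + 19 = 48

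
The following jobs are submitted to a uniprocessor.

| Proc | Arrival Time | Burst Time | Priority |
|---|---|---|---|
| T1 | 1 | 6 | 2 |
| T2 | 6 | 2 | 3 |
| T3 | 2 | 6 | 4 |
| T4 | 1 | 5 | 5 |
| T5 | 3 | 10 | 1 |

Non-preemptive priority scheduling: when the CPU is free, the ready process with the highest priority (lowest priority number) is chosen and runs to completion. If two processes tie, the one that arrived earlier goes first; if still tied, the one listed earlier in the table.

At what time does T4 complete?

Timeline: | idle 0-1 | T1 1-7 | T5 7-17 | T2 17-19 | T3 19-25 | T4 25-30 |
Completion: T1=7  T2=19  T3=25  T4=30  T5=17
Turnaround (C−A): T1=6  T2=13  T3=23  T4=29  T5=14

30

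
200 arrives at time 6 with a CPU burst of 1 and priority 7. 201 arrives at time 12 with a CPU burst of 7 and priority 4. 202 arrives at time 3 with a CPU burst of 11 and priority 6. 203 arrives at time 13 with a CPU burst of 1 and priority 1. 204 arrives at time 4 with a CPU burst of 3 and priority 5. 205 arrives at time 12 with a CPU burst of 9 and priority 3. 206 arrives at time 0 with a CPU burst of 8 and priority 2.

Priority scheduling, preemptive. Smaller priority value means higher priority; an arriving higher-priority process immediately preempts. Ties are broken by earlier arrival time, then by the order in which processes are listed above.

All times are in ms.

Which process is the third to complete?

203

Timeline: | 206 0-8 | 204 8-11 | 202 11-12 | 205 12-13 | 203 13-14 | 205 14-22 | 201 22-29 | 202 29-39 | 200 39-40 |
Completion: 200=40  201=29  202=39  203=14  204=11  205=22  206=8
Turnaround (C−A): 200=34  201=17  202=36  203=1  204=7  205=10  206=8
Finish order: 206 → 204 → 203 → 205 → 201 → 202 → 200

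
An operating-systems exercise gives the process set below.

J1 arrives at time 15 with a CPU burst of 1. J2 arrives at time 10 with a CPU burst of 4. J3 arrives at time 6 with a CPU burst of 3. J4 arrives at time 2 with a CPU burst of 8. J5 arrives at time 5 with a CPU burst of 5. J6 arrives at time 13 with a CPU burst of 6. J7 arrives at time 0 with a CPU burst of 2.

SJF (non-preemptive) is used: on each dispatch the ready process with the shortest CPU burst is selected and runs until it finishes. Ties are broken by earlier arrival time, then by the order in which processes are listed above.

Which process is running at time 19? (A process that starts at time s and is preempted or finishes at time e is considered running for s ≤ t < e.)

J5

Gantt: | J7 0-2 | J4 2-10 | J3 10-13 | J2 13-17 | J1 17-18 | J5 18-23 | J6 23-29 |
Completion: J1=18  J2=17  J3=13  J4=10  J5=23  J6=29  J7=2
Turnaround (C−A): J1=3  J2=7  J3=7  J4=8  J5=18  J6=16  J7=2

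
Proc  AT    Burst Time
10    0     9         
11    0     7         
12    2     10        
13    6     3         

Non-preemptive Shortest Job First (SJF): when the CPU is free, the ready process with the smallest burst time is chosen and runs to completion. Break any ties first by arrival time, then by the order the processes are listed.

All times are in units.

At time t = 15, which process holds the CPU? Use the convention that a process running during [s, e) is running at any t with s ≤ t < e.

10

Schedule: | 11 0-7 | 13 7-10 | 10 10-19 | 12 19-29 |
Completion: 10=19  11=7  12=29  13=10
Turnaround (C−A): 10=19  11=7  12=27  13=4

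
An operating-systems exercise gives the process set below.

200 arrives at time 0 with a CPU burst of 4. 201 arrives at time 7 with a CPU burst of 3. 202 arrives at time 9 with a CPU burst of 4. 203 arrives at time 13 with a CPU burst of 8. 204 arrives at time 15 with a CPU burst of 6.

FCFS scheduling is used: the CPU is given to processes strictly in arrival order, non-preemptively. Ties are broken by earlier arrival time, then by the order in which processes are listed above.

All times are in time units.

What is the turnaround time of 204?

Timeline: | 200 0-4 | idle 4-7 | 201 7-10 | 202 10-14 | 203 14-22 | 204 22-28 |
Completion: 200=4  201=10  202=14  203=22  204=28
Turnaround(204) = completion − arrival = 28 − 15 = 13

13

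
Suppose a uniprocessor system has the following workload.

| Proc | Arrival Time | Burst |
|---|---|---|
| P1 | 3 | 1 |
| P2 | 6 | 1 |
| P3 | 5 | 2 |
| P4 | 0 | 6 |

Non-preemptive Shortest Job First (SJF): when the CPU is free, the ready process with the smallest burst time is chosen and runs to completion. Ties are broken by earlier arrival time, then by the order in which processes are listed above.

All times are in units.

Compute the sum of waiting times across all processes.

Schedule: | P4 0-6 | P1 6-7 | P2 7-8 | P3 8-10 |
Completion: P1=7  P2=8  P3=10  P4=6
Turnaround (C−A): P1=4  P2=2  P3=5  P4=6
Waiting = turnaround − burst: P1=3, P2=1, P3=3, P4=0
Total waiting = 3 + 1 + 3 + 0 = 7

7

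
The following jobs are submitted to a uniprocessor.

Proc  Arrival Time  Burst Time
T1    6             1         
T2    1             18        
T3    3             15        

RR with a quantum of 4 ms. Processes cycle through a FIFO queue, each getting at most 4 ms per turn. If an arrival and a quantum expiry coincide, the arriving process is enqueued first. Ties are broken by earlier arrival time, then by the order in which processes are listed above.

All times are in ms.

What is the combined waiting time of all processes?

38

Gantt: | idle 0-1 | T2 1-5 | T3 5-9 | T2 9-13 | T1 13-14 | T3 14-18 | T2 18-22 | T3 22-26 | T2 26-30 | T3 30-33 | T2 33-35 |
Completion: T1=14  T2=35  T3=33
Turnaround (C−A): T1=8  T2=34  T3=30
Waiting = turnaround − burst: T1=7, T2=16, T3=15
Total waiting = 7 + 16 + 15 = 38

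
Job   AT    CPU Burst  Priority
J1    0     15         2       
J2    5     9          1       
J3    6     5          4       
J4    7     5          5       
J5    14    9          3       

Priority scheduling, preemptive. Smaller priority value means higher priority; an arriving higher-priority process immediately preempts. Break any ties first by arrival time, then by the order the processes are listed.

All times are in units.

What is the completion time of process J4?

43

Timeline: | J1 0-5 | J2 5-14 | J1 14-24 | J5 24-33 | J3 33-38 | J4 38-43 |
Completion: J1=24  J2=14  J3=38  J4=43  J5=33
Turnaround (C−A): J1=24  J2=9  J3=32  J4=36  J5=19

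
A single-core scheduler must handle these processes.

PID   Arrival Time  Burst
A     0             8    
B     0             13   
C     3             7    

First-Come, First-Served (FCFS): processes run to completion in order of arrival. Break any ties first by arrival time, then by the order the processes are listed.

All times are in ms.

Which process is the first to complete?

Schedule: | A 0-8 | B 8-21 | C 21-28 |
Completion: A=8  B=21  C=28
Finish order: A → B → C

A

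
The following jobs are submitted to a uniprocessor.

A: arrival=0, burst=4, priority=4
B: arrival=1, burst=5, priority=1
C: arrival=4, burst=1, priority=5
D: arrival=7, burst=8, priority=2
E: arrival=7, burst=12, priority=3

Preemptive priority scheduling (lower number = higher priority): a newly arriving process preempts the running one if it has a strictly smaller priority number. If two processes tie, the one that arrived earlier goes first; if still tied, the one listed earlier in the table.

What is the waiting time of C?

Gantt: | A 0-1 | B 1-6 | A 6-7 | D 7-15 | E 15-27 | A 27-29 | C 29-30 |
Completion: A=29  B=6  C=30  D=15  E=27
Turnaround (C−A): A=29  B=5  C=26  D=8  E=20
Waiting(C) = turnaround − burst = 26 − 1 = 25

25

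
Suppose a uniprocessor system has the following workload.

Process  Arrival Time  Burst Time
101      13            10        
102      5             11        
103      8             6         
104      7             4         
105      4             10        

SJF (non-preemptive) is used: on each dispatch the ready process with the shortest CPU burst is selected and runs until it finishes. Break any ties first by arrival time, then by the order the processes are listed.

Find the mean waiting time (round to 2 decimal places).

Schedule: | idle 0-4 | 105 4-14 | 104 14-18 | 103 18-24 | 101 24-34 | 102 34-45 |
Completion: 101=34  102=45  103=24  104=18  105=14
Waiting times: 101=11, 102=29, 103=10, 104=7, 105=0
Average waiting = (11+29+10+7+0) / 5 = 57/5 = 11.40

11.40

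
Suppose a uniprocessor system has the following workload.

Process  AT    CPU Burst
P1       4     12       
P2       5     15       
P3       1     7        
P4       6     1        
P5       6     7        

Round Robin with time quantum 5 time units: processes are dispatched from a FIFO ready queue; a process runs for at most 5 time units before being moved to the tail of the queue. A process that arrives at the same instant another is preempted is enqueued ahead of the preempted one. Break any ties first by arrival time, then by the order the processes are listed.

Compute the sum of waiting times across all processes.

Gantt: | idle 0-1 | P3 1-6 | P1 6-11 | P2 11-16 | P4 16-17 | P5 17-22 | P3 22-24 | P1 24-29 | P2 29-34 | P5 34-36 | P1 36-38 | P2 38-43 |
Completion: P1=38  P2=43  P3=24  P4=17  P5=36
Turnaround (C−A): P1=34  P2=38  P3=23  P4=11  P5=30
Waiting = turnaround − burst: P1=22, P2=23, P3=16, P4=10, P5=23
Total waiting = 22 + 23 + 16 + 10 + 23 = 94

94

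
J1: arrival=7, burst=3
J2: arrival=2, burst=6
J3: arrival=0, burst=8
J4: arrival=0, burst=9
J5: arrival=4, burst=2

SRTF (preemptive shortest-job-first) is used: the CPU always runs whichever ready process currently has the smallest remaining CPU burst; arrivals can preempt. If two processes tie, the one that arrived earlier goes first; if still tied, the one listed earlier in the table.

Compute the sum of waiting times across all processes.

Gantt: | J3 0-4 | J5 4-6 | J3 6-10 | J1 10-13 | J2 13-19 | J4 19-28 |
Completion: J1=13  J2=19  J3=10  J4=28  J5=6
Turnaround (C−A): J1=6  J2=17  J3=10  J4=28  J5=2
Waiting = turnaround − burst: J1=3, J2=11, J3=2, J4=19, J5=0
Total waiting = 3 + 11 + 2 + 19 + 0 = 35

35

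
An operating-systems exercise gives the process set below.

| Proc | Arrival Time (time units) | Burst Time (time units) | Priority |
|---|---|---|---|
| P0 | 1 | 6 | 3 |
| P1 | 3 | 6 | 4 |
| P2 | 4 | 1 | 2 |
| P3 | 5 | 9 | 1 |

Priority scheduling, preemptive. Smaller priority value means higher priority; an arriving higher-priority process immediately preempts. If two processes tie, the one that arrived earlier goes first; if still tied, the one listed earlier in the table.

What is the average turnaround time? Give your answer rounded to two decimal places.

Schedule: | idle 0-1 | P0 1-4 | P2 4-5 | P3 5-14 | P0 14-17 | P1 17-23 |
Completion: P0=17  P1=23  P2=5  P3=14
Turnaround times: P0=16, P1=20, P2=1, P3=9
Average turnaround = (16+20+1+9) / 4 = 46/4 = 11.50

11.50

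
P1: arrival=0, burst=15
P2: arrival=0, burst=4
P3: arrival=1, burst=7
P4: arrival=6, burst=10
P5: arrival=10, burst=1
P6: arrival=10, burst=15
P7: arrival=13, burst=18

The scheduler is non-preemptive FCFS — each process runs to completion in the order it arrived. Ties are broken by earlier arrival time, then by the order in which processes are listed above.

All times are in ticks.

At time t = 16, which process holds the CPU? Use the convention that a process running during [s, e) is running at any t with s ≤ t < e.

P2

Schedule: | P1 0-15 | P2 15-19 | P3 19-26 | P4 26-36 | P5 36-37 | P6 37-52 | P7 52-70 |
Completion: P1=15  P2=19  P3=26  P4=36  P5=37  P6=52  P7=70
Turnaround (C−A): P1=15  P2=19  P3=25  P4=30  P5=27  P6=42  P7=57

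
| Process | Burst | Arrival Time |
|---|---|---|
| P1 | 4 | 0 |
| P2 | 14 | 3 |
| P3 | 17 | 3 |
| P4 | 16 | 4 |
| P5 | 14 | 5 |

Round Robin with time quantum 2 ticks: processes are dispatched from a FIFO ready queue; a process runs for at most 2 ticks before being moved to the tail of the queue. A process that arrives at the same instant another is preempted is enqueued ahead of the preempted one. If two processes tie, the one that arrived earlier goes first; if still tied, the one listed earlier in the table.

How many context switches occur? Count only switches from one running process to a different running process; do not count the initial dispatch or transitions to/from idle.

Gantt: | P1 0-4 | P2 4-6 | P3 6-8 | P4 8-10 | P5 10-12 | P2 12-14 | P3 14-16 | P4 16-18 | P5 18-20 | P2 20-22 | P3 22-24 | P4 24-26 | P5 26-28 | P2 28-30 | P3 30-32 | P4 32-34 | P5 34-36 | P2 36-38 | P3 38-40 | P4 40-42 | P5 42-44 | P2 44-46 | P3 46-48 | P4 48-50 | P5 50-52 | P2 52-54 | P3 54-56 | P4 56-58 | P5 58-60 | P3 60-62 | P4 62-64 | P3 64-65 |
Completion: P1=4  P2=54  P3=65  P4=64  P5=60

31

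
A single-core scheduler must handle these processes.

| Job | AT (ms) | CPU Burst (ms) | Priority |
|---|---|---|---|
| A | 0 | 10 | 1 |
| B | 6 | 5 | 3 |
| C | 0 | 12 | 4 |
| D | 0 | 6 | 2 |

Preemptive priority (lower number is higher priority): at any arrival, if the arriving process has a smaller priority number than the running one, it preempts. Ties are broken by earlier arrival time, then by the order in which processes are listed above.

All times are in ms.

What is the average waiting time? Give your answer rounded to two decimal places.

10.25

Gantt: | A 0-10 | D 10-16 | B 16-21 | C 21-33 |
Completion: A=10  B=21  C=33  D=16
Turnaround (C−A): A=10  B=15  C=33  D=16
Waiting times: A=0, B=10, C=21, D=10
Average waiting = (0+10+21+10) / 4 = 41/4 = 10.25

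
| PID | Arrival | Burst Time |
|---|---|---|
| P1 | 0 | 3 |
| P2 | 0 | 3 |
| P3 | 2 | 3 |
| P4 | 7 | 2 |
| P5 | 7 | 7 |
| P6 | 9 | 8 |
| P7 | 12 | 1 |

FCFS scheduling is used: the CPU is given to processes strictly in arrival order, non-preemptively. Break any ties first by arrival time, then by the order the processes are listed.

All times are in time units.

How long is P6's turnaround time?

Timeline: | P1 0-3 | P2 3-6 | P3 6-9 | P4 9-11 | P5 11-18 | P6 18-26 | P7 26-27 |
Completion: P1=3  P2=6  P3=9  P4=11  P5=18  P6=26  P7=27
Turnaround (C−A): P1=3  P2=6  P3=7  P4=4  P5=11  P6=17  P7=15
Turnaround(P6) = completion − arrival = 26 − 9 = 17

17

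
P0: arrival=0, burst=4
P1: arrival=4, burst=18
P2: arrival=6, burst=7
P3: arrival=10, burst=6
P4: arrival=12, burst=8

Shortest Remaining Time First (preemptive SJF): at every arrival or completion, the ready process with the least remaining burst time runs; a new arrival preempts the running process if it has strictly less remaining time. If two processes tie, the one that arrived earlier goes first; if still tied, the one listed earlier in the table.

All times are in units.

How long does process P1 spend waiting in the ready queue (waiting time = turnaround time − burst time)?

Gantt: | P0 0-4 | P1 4-6 | P2 6-13 | P3 13-19 | P4 19-27 | P1 27-43 |
Completion: P0=4  P1=43  P2=13  P3=19  P4=27
Turnaround (C−A): P0=4  P1=39  P2=7  P3=9  P4=15
Waiting(P1) = turnaround − burst = 39 − 18 = 21

21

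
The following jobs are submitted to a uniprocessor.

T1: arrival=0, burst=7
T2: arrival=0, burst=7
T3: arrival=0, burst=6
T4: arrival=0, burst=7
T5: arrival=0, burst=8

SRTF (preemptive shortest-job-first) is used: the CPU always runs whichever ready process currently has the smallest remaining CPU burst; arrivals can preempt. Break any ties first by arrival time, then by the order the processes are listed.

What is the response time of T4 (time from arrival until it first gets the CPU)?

Gantt: | T3 0-6 | T1 6-13 | T2 13-20 | T4 20-27 | T5 27-35 |
Completion: T1=13  T2=20  T3=6  T4=27  T5=35
Response(T4) = first start − arrival = 20 − 0 = 20

20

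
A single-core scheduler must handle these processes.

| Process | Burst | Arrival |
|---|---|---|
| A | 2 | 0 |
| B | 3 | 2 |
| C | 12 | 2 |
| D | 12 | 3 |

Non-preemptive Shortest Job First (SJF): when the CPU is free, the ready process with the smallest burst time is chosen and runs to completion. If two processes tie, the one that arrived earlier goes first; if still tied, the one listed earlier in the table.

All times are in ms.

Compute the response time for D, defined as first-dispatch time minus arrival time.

Gantt: | A 0-2 | B 2-5 | C 5-17 | D 17-29 |
Completion: A=2  B=5  C=17  D=29
Turnaround (C−A): A=2  B=3  C=15  D=26
Response(D) = first start − arrival = 17 − 3 = 14

14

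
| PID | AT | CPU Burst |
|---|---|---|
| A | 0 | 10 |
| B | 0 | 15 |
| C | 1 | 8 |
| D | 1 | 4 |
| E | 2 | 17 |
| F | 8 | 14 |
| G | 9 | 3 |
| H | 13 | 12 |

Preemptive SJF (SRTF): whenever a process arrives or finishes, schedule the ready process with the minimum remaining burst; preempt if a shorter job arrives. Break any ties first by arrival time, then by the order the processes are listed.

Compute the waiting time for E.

64

Gantt: | A 0-1 | D 1-5 | C 5-9 | G 9-12 | C 12-16 | A 16-25 | H 25-37 | F 37-51 | B 51-66 | E 66-83 |
Completion: A=25  B=66  C=16  D=5  E=83  F=51  G=12  H=37
Turnaround (C−A): A=25  B=66  C=15  D=4  E=81  F=43  G=3  H=24
Waiting(E) = turnaround − burst = 81 − 17 = 64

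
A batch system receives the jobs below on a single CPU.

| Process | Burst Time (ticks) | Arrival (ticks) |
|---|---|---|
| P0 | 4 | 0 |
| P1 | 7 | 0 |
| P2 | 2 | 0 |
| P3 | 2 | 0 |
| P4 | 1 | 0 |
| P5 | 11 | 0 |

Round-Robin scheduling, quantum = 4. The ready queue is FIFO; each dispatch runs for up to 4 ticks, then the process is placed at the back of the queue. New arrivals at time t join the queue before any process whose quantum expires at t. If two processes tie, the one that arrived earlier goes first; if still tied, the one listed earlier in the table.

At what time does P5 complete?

Timeline: | P0 0-4 | P1 4-8 | P2 8-10 | P3 10-12 | P4 12-13 | P5 13-17 | P1 17-20 | P5 20-27 |
Completion: P0=4  P1=20  P2=10  P3=12  P4=13  P5=27

27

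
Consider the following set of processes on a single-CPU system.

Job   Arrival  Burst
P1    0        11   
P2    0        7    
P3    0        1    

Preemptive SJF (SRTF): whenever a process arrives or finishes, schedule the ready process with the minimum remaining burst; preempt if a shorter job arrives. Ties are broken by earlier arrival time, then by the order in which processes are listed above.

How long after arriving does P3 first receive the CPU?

Timeline: | P3 0-1 | P2 1-8 | P1 8-19 |
Completion: P1=19  P2=8  P3=1
Turnaround (C−A): P1=19  P2=8  P3=1
Response(P3) = first start − arrival = 0 − 0 = 0

0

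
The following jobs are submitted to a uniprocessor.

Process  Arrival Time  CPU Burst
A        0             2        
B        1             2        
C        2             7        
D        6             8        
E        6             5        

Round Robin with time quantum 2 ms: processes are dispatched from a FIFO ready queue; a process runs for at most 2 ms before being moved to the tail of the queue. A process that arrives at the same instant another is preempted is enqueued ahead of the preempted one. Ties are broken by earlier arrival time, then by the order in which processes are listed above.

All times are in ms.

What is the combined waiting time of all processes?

34

Gantt: | A 0-2 | B 2-4 | C 4-6 | D 6-8 | E 8-10 | C 10-12 | D 12-14 | E 14-16 | C 16-18 | D 18-20 | E 20-21 | C 21-22 | D 22-24 |
Completion: A=2  B=4  C=22  D=24  E=21
Waiting = turnaround − burst: A=0, B=1, C=13, D=10, E=10
Total waiting = 0 + 1 + 13 + 10 + 10 = 34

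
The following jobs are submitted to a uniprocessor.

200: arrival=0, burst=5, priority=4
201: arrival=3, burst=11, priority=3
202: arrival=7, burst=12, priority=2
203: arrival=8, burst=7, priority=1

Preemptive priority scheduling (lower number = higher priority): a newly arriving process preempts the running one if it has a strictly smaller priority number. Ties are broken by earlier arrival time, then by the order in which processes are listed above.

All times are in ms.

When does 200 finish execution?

Timeline: | 200 0-3 | 201 3-7 | 202 7-8 | 203 8-15 | 202 15-26 | 201 26-33 | 200 33-35 |
Completion: 200=35  201=33  202=26  203=15
Turnaround (C−A): 200=35  201=30  202=19  203=7

35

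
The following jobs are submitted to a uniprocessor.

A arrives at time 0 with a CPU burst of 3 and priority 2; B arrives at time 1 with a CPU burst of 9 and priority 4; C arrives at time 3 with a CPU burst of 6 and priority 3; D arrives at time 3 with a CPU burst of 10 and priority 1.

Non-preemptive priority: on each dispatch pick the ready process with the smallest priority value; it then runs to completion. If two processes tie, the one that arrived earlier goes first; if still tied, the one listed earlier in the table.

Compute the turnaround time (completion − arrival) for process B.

Schedule: | A 0-3 | D 3-13 | C 13-19 | B 19-28 |
Completion: A=3  B=28  C=19  D=13
Turnaround(B) = completion − arrival = 28 − 1 = 27

27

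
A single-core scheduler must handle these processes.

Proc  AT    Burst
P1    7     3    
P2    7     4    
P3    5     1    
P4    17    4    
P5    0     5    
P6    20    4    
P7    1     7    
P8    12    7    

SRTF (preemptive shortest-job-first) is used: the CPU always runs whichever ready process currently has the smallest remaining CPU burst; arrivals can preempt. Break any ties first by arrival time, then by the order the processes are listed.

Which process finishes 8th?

P8

Timeline: | P5 0-5 | P3 5-6 | P7 6-7 | P1 7-10 | P2 10-14 | P7 14-20 | P4 20-24 | P6 24-28 | P8 28-35 |
Completion: P1=10  P2=14  P3=6  P4=24  P5=5  P6=28  P7=20  P8=35
Finish order: P5 → P3 → P1 → P2 → P7 → P4 → P6 → P8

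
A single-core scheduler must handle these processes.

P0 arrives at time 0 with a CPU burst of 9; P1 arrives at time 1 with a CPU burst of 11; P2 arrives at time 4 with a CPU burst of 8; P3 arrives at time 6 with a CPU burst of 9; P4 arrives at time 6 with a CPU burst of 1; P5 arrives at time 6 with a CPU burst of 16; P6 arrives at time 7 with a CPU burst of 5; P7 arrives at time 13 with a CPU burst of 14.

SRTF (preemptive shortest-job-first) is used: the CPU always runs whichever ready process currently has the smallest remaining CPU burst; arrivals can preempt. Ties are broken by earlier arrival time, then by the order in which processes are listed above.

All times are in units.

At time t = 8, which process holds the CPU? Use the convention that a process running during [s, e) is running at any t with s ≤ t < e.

Schedule: | P0 0-6 | P4 6-7 | P0 7-10 | P6 10-15 | P2 15-23 | P3 23-32 | P1 32-43 | P7 43-57 | P5 57-73 |
Completion: P0=10  P1=43  P2=23  P3=32  P4=7  P5=73  P6=15  P7=57
Turnaround (C−A): P0=10  P1=42  P2=19  P3=26  P4=1  P5=67  P6=8  P7=44

P0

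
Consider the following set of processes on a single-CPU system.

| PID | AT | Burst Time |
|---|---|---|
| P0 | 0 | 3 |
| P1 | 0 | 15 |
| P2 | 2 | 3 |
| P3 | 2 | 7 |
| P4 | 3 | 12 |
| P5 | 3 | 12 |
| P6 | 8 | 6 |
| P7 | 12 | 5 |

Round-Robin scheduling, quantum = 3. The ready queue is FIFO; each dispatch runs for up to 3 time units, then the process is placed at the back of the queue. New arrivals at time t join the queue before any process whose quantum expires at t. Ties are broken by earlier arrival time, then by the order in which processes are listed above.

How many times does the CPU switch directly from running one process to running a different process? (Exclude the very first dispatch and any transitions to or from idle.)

21

Schedule: | P0 0-3 | P1 3-6 | P2 6-9 | P3 9-12 | P4 12-15 | P5 15-18 | P1 18-21 | P6 21-24 | P7 24-27 | P3 27-30 | P4 30-33 | P5 33-36 | P1 36-39 | P6 39-42 | P7 42-44 | P3 44-45 | P4 45-48 | P5 48-51 | P1 51-54 | P4 54-57 | P5 57-60 | P1 60-63 |
Completion: P0=3  P1=63  P2=9  P3=45  P4=57  P5=60  P6=42  P7=44
Turnaround (C−A): P0=3  P1=63  P2=7  P3=43  P4=54  P5=57  P6=34  P7=32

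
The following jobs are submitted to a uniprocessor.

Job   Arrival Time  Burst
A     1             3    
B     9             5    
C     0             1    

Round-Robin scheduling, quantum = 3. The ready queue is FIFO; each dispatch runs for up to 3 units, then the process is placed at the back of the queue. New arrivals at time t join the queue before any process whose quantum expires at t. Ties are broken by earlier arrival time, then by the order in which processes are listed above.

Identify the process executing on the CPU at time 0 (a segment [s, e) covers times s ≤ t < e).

C

Schedule: | C 0-1 | A 1-4 | idle 4-9 | B 9-14 |
Completion: A=4  B=14  C=1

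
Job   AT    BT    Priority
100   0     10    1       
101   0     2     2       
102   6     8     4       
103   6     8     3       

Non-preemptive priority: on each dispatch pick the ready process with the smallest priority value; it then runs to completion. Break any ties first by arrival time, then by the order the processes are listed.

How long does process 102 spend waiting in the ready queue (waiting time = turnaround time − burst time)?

14

Schedule: | 100 0-10 | 101 10-12 | 103 12-20 | 102 20-28 |
Completion: 100=10  101=12  102=28  103=20
Turnaround (C−A): 100=10  101=12  102=22  103=14
Waiting(102) = turnaround − burst = 22 − 8 = 14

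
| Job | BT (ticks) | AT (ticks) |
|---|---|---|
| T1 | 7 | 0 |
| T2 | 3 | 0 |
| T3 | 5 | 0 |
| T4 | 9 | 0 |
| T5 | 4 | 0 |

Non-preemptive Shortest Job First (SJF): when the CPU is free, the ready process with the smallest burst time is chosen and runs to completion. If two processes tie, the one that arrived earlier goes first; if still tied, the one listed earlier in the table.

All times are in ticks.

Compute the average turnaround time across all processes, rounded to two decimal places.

13.80

Gantt: | T2 0-3 | T5 3-7 | T3 7-12 | T1 12-19 | T4 19-28 |
Completion: T1=19  T2=3  T3=12  T4=28  T5=7
Turnaround (C−A): T1=19  T2=3  T3=12  T4=28  T5=7
Turnaround times: T1=19, T2=3, T3=12, T4=28, T5=7
Average turnaround = (19+3+12+28+7) / 5 = 69/5 = 13.80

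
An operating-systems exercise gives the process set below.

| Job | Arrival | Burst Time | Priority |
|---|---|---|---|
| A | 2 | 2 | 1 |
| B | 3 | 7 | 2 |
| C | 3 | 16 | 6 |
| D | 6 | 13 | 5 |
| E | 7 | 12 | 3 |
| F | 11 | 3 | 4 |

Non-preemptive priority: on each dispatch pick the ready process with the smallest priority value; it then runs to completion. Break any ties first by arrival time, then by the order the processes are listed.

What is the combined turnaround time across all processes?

126

Schedule: | idle 0-2 | A 2-4 | B 4-11 | E 11-23 | F 23-26 | D 26-39 | C 39-55 |
Completion: A=4  B=11  C=55  D=39  E=23  F=26
Turnaround (C−A): A=2  B=8  C=52  D=33  E=16  F=15
Turnaround = completion − arrival: A=2, B=8, C=52, D=33, E=16, F=15
Total turnaround = 2 + 8 + 52 + 33 + 16 + 15 = 126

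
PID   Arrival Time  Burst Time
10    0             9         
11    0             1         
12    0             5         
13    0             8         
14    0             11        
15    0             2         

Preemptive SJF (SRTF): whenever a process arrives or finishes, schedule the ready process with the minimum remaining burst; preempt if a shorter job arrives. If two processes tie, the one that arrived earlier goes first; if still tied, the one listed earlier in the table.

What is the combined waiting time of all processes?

Gantt: | 11 0-1 | 15 1-3 | 12 3-8 | 13 8-16 | 10 16-25 | 14 25-36 |
Completion: 10=25  11=1  12=8  13=16  14=36  15=3
Waiting = turnaround − burst: 10=16, 11=0, 12=3, 13=8, 14=25, 15=1
Total waiting = 16 + 0 + 3 + 8 + 25 + 1 = 53

53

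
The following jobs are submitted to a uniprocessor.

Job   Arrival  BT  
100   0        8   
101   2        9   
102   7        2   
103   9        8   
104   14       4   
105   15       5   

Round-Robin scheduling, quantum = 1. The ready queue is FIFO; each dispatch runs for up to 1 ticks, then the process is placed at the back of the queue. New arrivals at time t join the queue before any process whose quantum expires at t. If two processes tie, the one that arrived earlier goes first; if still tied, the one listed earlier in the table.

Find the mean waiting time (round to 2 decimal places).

Gantt: | 100 0-2 | 101 2-3 | 100 3-4 | 101 4-5 | 100 5-6 | 101 6-7 | 100 7-8 | 102 8-9 | 101 9-10 | 100 10-11 | 103 11-12 | 102 12-13 | 101 13-14 | 100 14-15 | 103 15-16 | 104 16-17 | 101 17-18 | 105 18-19 | 100 19-20 | 103 20-21 | 104 21-22 | 101 22-23 | 105 23-24 | 103 24-25 | 104 25-26 | 101 26-27 | 105 27-28 | 103 28-29 | 104 29-30 | 101 30-31 | 105 31-32 | 103 32-33 | 105 33-34 | 103 34-36 |
Completion: 100=20  101=31  102=13  103=36  104=30  105=34
Turnaround (C−A): 100=20  101=29  102=6  103=27  104=16  105=19
Waiting times: 100=12, 101=20, 102=4, 103=19, 104=12, 105=14
Average waiting = (12+20+4+19+12+14) / 6 = 81/6 = 13.50

13.50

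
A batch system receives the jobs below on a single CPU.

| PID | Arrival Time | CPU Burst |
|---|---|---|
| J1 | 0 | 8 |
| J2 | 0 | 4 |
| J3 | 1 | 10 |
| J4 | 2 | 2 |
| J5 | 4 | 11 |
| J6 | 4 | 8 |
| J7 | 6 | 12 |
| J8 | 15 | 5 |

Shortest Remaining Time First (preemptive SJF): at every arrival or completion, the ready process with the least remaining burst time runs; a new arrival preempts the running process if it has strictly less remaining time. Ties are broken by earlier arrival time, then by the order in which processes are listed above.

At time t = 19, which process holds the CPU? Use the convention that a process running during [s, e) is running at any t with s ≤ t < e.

Gantt: | J2 0-4 | J4 4-6 | J1 6-14 | J6 14-15 | J8 15-20 | J6 20-27 | J3 27-37 | J5 37-48 | J7 48-60 |
Completion: J1=14  J2=4  J3=37  J4=6  J5=48  J6=27  J7=60  J8=20

J8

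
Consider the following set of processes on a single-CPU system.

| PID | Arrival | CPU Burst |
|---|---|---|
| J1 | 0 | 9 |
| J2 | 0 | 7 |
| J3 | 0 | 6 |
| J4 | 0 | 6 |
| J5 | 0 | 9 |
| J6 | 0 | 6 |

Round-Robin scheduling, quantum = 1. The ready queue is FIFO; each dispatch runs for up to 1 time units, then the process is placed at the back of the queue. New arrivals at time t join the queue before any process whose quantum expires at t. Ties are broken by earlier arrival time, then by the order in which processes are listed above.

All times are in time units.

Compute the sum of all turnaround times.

Schedule: | J1 0-1 | J2 1-2 | J3 2-3 | J4 3-4 | J5 4-5 | J6 5-6 | J1 6-7 | J2 7-8 | J3 8-9 | J4 9-10 | J5 10-11 | J6 11-12 | J1 12-13 | J2 13-14 | J3 14-15 | J4 15-16 | J5 16-17 | J6 17-18 | J1 18-19 | J2 19-20 | J3 20-21 | J4 21-22 | J5 22-23 | J6 23-24 | J1 24-25 | J2 25-26 | J3 26-27 | J4 27-28 | J5 28-29 | J6 29-30 | J1 30-31 | J2 31-32 | J3 32-33 | J4 33-34 | J5 34-35 | J6 35-36 | J1 36-37 | J2 37-38 | J5 38-39 | J1 39-40 | J5 40-41 | J1 41-42 | J5 42-43 |
Completion: J1=42  J2=38  J3=33  J4=34  J5=43  J6=36
Turnaround (C−A): J1=42  J2=38  J3=33  J4=34  J5=43  J6=36
Turnaround = completion − arrival: J1=42, J2=38, J3=33, J4=34, J5=43, J6=36
Total turnaround = 42 + 38 + 33 + 34 + 43 + 36 = 226

226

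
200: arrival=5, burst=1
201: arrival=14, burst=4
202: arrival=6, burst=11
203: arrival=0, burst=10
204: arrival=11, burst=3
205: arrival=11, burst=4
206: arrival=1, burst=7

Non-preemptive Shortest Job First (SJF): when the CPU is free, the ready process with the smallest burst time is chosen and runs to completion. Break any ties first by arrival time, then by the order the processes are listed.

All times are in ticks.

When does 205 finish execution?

18

Schedule: | 203 0-10 | 200 10-11 | 204 11-14 | 205 14-18 | 201 18-22 | 206 22-29 | 202 29-40 |
Completion: 200=11  201=22  202=40  203=10  204=14  205=18  206=29
Turnaround (C−A): 200=6  201=8  202=34  203=10  204=3  205=7  206=28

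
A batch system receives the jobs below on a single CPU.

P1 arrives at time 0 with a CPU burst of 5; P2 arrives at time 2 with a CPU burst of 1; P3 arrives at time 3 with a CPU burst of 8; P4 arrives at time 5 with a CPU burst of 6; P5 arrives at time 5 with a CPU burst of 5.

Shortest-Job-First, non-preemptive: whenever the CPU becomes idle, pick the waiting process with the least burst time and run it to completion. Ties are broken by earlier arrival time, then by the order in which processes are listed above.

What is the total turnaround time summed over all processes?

49

Timeline: | P1 0-5 | P2 5-6 | P5 6-11 | P4 11-17 | P3 17-25 |
Completion: P1=5  P2=6  P3=25  P4=17  P5=11
Turnaround (C−A): P1=5  P2=4  P3=22  P4=12  P5=6
Turnaround = completion − arrival: P1=5, P2=4, P3=22, P4=12, P5=6
Total turnaround = 5 + 4 + 22 + 12 + 6 = 49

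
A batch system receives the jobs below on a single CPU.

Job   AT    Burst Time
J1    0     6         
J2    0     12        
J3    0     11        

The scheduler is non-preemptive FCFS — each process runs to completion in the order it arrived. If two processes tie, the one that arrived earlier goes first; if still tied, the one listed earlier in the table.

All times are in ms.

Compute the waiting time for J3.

Timeline: | J1 0-6 | J2 6-18 | J3 18-29 |
Completion: J1=6  J2=18  J3=29
Turnaround (C−A): J1=6  J2=18  J3=29
Waiting(J3) = turnaround − burst = 29 − 11 = 18

18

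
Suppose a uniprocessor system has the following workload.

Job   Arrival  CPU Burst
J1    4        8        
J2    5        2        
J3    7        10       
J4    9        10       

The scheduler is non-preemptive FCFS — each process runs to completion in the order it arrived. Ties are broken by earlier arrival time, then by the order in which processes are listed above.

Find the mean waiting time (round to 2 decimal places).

7.25

Timeline: | idle 0-4 | J1 4-12 | J2 12-14 | J3 14-24 | J4 24-34 |
Completion: J1=12  J2=14  J3=24  J4=34
Turnaround (C−A): J1=8  J2=9  J3=17  J4=25
Waiting times: J1=0, J2=7, J3=7, J4=15
Average waiting = (0+7+7+15) / 4 = 29/4 = 7.25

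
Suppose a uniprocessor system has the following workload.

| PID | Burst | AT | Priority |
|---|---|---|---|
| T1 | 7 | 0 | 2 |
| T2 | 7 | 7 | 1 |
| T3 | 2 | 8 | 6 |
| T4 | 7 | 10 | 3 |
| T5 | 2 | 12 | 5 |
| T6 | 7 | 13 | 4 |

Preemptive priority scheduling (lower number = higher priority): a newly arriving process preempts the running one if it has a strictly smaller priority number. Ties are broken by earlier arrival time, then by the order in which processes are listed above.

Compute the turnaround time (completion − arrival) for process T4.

Timeline: | T1 0-7 | T2 7-14 | T4 14-21 | T6 21-28 | T5 28-30 | T3 30-32 |
Completion: T1=7  T2=14  T3=32  T4=21  T5=30  T6=28
Turnaround(T4) = completion − arrival = 21 − 10 = 11

11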